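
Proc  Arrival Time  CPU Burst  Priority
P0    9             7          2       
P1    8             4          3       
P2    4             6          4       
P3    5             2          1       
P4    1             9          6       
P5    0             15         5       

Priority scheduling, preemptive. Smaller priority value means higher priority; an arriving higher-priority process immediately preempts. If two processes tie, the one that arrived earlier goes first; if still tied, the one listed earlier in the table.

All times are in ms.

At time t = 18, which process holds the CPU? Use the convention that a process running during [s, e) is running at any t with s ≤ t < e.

P1

Gantt: | P5 0-4 | P2 4-5 | P3 5-7 | P2 7-8 | P1 8-9 | P0 9-16 | P1 16-19 | P2 19-23 | P5 23-34 | P4 34-43 |
Completion: P0=16  P1=19  P2=23  P3=7  P4=43  P5=34
Turnaround (C−A): P0=7  P1=11  P2=19  P3=2  P4=42  P5=34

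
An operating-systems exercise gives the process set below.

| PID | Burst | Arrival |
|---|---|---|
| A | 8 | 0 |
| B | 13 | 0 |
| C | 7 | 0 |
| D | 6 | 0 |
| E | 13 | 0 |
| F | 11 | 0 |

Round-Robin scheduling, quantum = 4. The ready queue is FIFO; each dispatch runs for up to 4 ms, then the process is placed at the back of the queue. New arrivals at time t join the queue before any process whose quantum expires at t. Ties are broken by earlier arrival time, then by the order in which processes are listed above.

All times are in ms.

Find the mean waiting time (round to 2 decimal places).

Gantt: | A 0-4 | B 4-8 | C 8-12 | D 12-16 | E 16-20 | F 20-24 | A 24-28 | B 28-32 | C 32-35 | D 35-37 | E 37-41 | F 41-45 | B 45-49 | E 49-53 | F 53-56 | B 56-57 | E 57-58 |
Completion: A=28  B=57  C=35  D=37  E=58  F=56
Turnaround (C−A): A=28  B=57  C=35  D=37  E=58  F=56
Waiting times: A=20, B=44, C=28, D=31, E=45, F=45
Average waiting = (20+44+28+31+45+45) / 6 = 213/6 = 35.50

35.50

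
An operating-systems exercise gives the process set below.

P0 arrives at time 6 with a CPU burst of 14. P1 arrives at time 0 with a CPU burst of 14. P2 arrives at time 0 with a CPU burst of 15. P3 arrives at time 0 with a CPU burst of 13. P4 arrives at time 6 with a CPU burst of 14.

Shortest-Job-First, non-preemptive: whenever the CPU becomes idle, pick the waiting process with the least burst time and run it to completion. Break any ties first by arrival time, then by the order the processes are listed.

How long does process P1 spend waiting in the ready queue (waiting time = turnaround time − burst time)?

13

Gantt: | P3 0-13 | P1 13-27 | P0 27-41 | P4 41-55 | P2 55-70 |
Completion: P0=41  P1=27  P2=70  P3=13  P4=55
Turnaround (C−A): P0=35  P1=27  P2=70  P3=13  P4=49
Waiting(P1) = turnaround − burst = 27 − 14 = 13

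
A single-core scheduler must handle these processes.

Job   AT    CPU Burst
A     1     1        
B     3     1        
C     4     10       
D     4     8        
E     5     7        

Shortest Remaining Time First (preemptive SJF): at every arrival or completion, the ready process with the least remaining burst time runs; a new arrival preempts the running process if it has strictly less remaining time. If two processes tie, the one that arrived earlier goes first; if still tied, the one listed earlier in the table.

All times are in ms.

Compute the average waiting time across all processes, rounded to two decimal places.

Timeline: | idle 0-1 | A 1-2 | idle 2-3 | B 3-4 | D 4-12 | E 12-19 | C 19-29 |
Completion: A=2  B=4  C=29  D=12  E=19
Turnaround (C−A): A=1  B=1  C=25  D=8  E=14
Waiting times: A=0, B=0, C=15, D=0, E=7
Average waiting = (0+0+15+0+7) / 5 = 22/5 = 4.40

4.40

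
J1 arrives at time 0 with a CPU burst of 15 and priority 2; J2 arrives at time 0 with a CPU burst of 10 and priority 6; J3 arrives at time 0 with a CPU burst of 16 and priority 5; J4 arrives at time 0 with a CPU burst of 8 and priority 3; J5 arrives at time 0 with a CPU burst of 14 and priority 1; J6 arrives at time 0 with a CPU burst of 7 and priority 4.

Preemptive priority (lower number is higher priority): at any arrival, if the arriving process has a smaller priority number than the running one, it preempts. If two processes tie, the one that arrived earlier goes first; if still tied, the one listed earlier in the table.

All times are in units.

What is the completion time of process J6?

44

Timeline: | J5 0-14 | J1 14-29 | J4 29-37 | J6 37-44 | J3 44-60 | J2 60-70 |
Completion: J1=29  J2=70  J3=60  J4=37  J5=14  J6=44
Turnaround (C−A): J1=29  J2=70  J3=60  J4=37  J5=14  J6=44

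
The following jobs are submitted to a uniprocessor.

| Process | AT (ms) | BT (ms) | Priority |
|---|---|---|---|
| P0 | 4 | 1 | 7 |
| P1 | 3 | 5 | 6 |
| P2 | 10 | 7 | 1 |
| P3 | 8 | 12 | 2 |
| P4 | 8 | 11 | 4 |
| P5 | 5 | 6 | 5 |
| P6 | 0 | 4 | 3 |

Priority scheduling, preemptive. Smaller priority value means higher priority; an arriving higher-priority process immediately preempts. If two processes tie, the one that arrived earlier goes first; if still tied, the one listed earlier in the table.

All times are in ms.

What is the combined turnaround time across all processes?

Schedule: | P6 0-4 | P1 4-5 | P5 5-8 | P3 8-10 | P2 10-17 | P3 17-27 | P4 27-38 | P5 38-41 | P1 41-45 | P0 45-46 |
Completion: P0=46  P1=45  P2=17  P3=27  P4=38  P5=41  P6=4
Turnaround (C−A): P0=42  P1=42  P2=7  P3=19  P4=30  P5=36  P6=4
Turnaround = completion − arrival: P0=42, P1=42, P2=7, P3=19, P4=30, P5=36, P6=4
Total turnaround = 42 + 42 + 7 + 19 + 30 + 36 + 4 = 180

180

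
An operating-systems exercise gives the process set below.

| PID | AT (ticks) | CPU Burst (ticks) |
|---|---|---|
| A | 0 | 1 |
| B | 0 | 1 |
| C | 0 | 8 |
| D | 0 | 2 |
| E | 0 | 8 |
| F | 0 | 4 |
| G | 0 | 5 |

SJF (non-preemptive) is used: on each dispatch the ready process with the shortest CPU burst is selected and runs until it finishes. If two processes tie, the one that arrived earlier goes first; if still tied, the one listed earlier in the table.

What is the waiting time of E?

Timeline: | A 0-1 | B 1-2 | D 2-4 | F 4-8 | G 8-13 | C 13-21 | E 21-29 |
Completion: A=1  B=2  C=21  D=4  E=29  F=8  G=13
Turnaround (C−A): A=1  B=2  C=21  D=4  E=29  F=8  G=13
Waiting(E) = turnaround − burst = 29 − 8 = 21

21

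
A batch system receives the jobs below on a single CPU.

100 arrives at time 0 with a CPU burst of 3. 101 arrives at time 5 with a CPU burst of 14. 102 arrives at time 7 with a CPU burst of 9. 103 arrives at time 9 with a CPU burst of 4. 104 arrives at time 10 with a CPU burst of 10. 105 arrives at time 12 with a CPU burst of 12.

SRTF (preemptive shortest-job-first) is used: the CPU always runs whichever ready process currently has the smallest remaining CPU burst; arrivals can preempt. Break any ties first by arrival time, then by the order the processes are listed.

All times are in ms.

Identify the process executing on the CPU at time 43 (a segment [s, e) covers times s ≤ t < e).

Schedule: | 100 0-3 | idle 3-5 | 101 5-7 | 102 7-9 | 103 9-13 | 102 13-20 | 104 20-30 | 101 30-42 | 105 42-54 |
Completion: 100=3  101=42  102=20  103=13  104=30  105=54
Turnaround (C−A): 100=3  101=37  102=13  103=4  104=20  105=42

105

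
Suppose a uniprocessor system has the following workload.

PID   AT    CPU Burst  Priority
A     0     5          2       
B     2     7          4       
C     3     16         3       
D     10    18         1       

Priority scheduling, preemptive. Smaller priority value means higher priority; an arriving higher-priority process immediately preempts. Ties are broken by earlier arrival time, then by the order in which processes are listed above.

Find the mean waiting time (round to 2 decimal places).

14.25

Schedule: | A 0-5 | C 5-10 | D 10-28 | C 28-39 | B 39-46 |
Completion: A=5  B=46  C=39  D=28
Turnaround (C−A): A=5  B=44  C=36  D=18
Waiting times: A=0, B=37, C=20, D=0
Average waiting = (0+37+20+0) / 4 = 57/4 = 14.25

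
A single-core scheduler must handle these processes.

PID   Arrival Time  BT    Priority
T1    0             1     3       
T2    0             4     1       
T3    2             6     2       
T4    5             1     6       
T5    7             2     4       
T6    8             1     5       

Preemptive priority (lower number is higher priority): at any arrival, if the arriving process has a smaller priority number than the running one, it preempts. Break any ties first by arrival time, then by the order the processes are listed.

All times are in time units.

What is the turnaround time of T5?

Gantt: | T2 0-4 | T3 4-10 | T1 10-11 | T5 11-13 | T6 13-14 | T4 14-15 |
Completion: T1=11  T2=4  T3=10  T4=15  T5=13  T6=14
Turnaround (C−A): T1=11  T2=4  T3=8  T4=10  T5=6  T6=6
Turnaround(T5) = completion − arrival = 13 − 7 = 6

6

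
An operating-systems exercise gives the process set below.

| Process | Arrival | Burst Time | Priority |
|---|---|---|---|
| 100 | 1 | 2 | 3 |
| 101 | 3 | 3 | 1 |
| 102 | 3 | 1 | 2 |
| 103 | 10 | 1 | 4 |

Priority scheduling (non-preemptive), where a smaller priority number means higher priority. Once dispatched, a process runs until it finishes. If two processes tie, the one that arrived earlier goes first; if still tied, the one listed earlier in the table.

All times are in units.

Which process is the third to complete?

Schedule: | idle 0-1 | 100 1-3 | 101 3-6 | 102 6-7 | idle 7-10 | 103 10-11 |
Completion: 100=3  101=6  102=7  103=11
Turnaround (C−A): 100=2  101=3  102=4  103=1
Finish order: 100 → 101 → 102 → 103

102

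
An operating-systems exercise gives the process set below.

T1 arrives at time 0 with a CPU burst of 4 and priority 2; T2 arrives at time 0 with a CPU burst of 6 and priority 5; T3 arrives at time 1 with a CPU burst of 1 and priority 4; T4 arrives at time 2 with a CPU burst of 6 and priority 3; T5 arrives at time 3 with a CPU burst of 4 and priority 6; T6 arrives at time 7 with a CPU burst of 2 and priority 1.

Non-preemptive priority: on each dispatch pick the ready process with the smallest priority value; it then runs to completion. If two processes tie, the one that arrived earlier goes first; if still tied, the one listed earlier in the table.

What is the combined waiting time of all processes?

Timeline: | T1 0-4 | T4 4-10 | T6 10-12 | T3 12-13 | T2 13-19 | T5 19-23 |
Completion: T1=4  T2=19  T3=13  T4=10  T5=23  T6=12
Waiting = turnaround − burst: T1=0, T2=13, T3=11, T4=2, T5=16, T6=3
Total waiting = 0 + 13 + 11 + 2 + 16 + 3 = 45

45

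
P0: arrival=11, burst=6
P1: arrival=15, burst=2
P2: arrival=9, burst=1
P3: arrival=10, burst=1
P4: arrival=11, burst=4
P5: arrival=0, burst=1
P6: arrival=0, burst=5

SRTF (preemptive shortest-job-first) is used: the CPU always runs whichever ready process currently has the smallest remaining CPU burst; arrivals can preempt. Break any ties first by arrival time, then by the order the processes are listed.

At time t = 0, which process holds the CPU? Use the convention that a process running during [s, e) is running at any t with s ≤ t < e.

Timeline: | P5 0-1 | P6 1-6 | idle 6-9 | P2 9-10 | P3 10-11 | P4 11-15 | P1 15-17 | P0 17-23 |
Completion: P0=23  P1=17  P2=10  P3=11  P4=15  P5=1  P6=6
Turnaround (C−A): P0=12  P1=2  P2=1  P3=1  P4=4  P5=1  P6=6

P5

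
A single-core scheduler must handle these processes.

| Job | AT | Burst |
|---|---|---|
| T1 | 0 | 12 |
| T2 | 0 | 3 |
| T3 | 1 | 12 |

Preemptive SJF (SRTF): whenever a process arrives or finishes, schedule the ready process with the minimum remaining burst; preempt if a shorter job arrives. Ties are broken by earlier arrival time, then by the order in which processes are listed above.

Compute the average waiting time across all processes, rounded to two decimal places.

5.67

Gantt: | T2 0-3 | T1 3-15 | T3 15-27 |
Completion: T1=15  T2=3  T3=27
Turnaround (C−A): T1=15  T2=3  T3=26
Waiting times: T1=3, T2=0, T3=14
Average waiting = (3+0+14) / 3 = 17/3 = 5.67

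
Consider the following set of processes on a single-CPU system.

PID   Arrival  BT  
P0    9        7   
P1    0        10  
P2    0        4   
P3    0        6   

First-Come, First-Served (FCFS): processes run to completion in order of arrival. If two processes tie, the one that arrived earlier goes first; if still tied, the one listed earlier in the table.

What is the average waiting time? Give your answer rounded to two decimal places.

8.75

Gantt: | P1 0-10 | P2 10-14 | P3 14-20 | P0 20-27 |
Completion: P0=27  P1=10  P2=14  P3=20
Turnaround (C−A): P0=18  P1=10  P2=14  P3=20
Waiting times: P0=11, P1=0, P2=10, P3=14
Average waiting = (11+0+10+14) / 4 = 35/4 = 8.75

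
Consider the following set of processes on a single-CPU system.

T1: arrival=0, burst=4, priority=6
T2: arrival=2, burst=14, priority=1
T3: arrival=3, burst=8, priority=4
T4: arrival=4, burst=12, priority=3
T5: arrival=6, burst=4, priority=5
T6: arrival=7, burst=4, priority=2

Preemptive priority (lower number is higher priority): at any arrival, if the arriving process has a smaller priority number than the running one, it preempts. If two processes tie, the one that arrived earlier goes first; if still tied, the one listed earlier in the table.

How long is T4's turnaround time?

28

Timeline: | T1 0-2 | T2 2-16 | T6 16-20 | T4 20-32 | T3 32-40 | T5 40-44 | T1 44-46 |
Completion: T1=46  T2=16  T3=40  T4=32  T5=44  T6=20
Turnaround (C−A): T1=46  T2=14  T3=37  T4=28  T5=38  T6=13
Turnaround(T4) = completion − arrival = 32 − 4 = 28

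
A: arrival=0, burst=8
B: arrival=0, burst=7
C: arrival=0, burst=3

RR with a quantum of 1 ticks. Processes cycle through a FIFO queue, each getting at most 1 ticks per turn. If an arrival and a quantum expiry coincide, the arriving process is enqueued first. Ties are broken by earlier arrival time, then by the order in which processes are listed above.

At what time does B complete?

17

Schedule: | A 0-1 | B 1-2 | C 2-3 | A 3-4 | B 4-5 | C 5-6 | A 6-7 | B 7-8 | C 8-9 | A 9-10 | B 10-11 | A 11-12 | B 12-13 | A 13-14 | B 14-15 | A 15-16 | B 16-17 | A 17-18 |
Completion: A=18  B=17  C=9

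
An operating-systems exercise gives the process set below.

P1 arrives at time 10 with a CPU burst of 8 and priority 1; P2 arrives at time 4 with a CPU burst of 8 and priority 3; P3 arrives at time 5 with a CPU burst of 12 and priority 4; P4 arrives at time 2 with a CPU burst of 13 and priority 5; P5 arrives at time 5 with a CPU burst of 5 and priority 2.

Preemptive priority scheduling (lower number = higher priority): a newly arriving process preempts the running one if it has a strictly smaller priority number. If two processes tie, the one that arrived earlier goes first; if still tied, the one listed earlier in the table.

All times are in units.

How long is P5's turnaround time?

Schedule: | idle 0-2 | P4 2-4 | P2 4-5 | P5 5-10 | P1 10-18 | P2 18-25 | P3 25-37 | P4 37-48 |
Completion: P1=18  P2=25  P3=37  P4=48  P5=10
Turnaround (C−A): P1=8  P2=21  P3=32  P4=46  P5=5
Turnaround(P5) = completion − arrival = 10 − 5 = 5

5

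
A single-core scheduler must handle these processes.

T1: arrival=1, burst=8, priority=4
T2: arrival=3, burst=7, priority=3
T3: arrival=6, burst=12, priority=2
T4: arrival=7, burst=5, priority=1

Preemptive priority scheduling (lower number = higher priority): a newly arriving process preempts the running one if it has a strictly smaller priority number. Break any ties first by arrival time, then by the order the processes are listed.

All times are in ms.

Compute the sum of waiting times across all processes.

Gantt: | idle 0-1 | T1 1-3 | T2 3-6 | T3 6-7 | T4 7-12 | T3 12-23 | T2 23-27 | T1 27-33 |
Completion: T1=33  T2=27  T3=23  T4=12
Waiting = turnaround − burst: T1=24, T2=17, T3=5, T4=0
Total waiting = 24 + 17 + 5 + 0 = 46

46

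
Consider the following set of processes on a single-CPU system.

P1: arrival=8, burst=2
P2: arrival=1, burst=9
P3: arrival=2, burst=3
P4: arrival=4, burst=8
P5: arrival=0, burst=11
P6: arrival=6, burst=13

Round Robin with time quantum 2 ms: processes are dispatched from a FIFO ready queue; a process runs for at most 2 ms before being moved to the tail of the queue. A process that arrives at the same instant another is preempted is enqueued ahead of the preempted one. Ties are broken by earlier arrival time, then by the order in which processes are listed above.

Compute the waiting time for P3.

Schedule: | P5 0-2 | P2 2-4 | P3 4-6 | P5 6-8 | P4 8-10 | P2 10-12 | P6 12-14 | P3 14-15 | P1 15-17 | P5 17-19 | P4 19-21 | P2 21-23 | P6 23-25 | P5 25-27 | P4 27-29 | P2 29-31 | P6 31-33 | P5 33-35 | P4 35-37 | P2 37-38 | P6 38-40 | P5 40-41 | P6 41-46 |
Completion: P1=17  P2=38  P3=15  P4=37  P5=41  P6=46
Turnaround (C−A): P1=9  P2=37  P3=13  P4=33  P5=41  P6=40
Waiting(P3) = turnaround − burst = 13 − 3 = 10

10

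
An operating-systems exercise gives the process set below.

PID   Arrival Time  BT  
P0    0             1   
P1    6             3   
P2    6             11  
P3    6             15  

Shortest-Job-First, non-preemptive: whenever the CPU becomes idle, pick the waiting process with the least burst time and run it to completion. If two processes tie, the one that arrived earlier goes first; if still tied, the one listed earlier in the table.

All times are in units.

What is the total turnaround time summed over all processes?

Gantt: | P0 0-1 | idle 1-6 | P1 6-9 | P2 9-20 | P3 20-35 |
Completion: P0=1  P1=9  P2=20  P3=35
Turnaround (C−A): P0=1  P1=3  P2=14  P3=29
Turnaround = completion − arrival: P0=1, P1=3, P2=14, P3=29
Total turnaround = 1 + 3 + 14 + 29 = 47

47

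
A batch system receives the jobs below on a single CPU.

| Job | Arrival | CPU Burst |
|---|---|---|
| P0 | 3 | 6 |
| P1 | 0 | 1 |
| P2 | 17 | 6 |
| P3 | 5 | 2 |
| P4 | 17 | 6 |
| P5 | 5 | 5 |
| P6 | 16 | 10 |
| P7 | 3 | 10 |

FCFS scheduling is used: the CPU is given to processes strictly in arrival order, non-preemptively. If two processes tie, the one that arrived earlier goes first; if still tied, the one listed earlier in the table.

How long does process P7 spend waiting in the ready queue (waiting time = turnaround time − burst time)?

6

Timeline: | P1 0-1 | idle 1-3 | P0 3-9 | P7 9-19 | P3 19-21 | P5 21-26 | P6 26-36 | P2 36-42 | P4 42-48 |
Completion: P0=9  P1=1  P2=42  P3=21  P4=48  P5=26  P6=36  P7=19
Turnaround (C−A): P0=6  P1=1  P2=25  P3=16  P4=31  P5=21  P6=20  P7=16
Waiting(P7) = turnaround − burst = 16 − 10 = 6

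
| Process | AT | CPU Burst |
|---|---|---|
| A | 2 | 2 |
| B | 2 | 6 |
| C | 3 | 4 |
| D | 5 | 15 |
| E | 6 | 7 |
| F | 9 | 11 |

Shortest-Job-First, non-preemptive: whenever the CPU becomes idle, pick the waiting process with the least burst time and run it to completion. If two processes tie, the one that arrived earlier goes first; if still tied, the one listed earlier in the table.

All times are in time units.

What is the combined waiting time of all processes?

Gantt: | idle 0-2 | A 2-4 | C 4-8 | B 8-14 | E 14-21 | F 21-32 | D 32-47 |
Completion: A=4  B=14  C=8  D=47  E=21  F=32
Turnaround (C−A): A=2  B=12  C=5  D=42  E=15  F=23
Waiting = turnaround − burst: A=0, B=6, C=1, D=27, E=8, F=12
Total waiting = 0 + 6 + 1 + 27 + 8 + 12 = 54

54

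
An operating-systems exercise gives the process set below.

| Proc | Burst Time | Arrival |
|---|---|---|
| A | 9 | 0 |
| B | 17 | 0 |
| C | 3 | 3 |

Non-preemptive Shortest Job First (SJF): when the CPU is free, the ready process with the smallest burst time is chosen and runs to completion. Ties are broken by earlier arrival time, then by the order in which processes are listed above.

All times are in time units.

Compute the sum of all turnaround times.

47

Gantt: | A 0-9 | C 9-12 | B 12-29 |
Completion: A=9  B=29  C=12
Turnaround = completion − arrival: A=9, B=29, C=9
Total turnaround = 9 + 29 + 9 = 47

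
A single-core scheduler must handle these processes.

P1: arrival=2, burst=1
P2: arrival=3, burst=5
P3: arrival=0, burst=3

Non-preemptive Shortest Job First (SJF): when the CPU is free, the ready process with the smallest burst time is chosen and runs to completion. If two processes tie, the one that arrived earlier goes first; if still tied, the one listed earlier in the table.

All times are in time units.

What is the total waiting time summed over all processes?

2

Gantt: | P3 0-3 | P1 3-4 | P2 4-9 |
Completion: P1=4  P2=9  P3=3
Turnaround (C−A): P1=2  P2=6  P3=3
Waiting = turnaround − burst: P1=1, P2=1, P3=0
Total waiting = 1 + 1 + 0 = 2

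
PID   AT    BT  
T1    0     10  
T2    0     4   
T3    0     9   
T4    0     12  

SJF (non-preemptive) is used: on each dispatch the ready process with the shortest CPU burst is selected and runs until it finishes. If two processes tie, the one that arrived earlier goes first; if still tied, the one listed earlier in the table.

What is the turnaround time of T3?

Gantt: | T2 0-4 | T3 4-13 | T1 13-23 | T4 23-35 |
Completion: T1=23  T2=4  T3=13  T4=35
Turnaround (C−A): T1=23  T2=4  T3=13  T4=35
Turnaround(T3) = completion − arrival = 13 − 0 = 13

13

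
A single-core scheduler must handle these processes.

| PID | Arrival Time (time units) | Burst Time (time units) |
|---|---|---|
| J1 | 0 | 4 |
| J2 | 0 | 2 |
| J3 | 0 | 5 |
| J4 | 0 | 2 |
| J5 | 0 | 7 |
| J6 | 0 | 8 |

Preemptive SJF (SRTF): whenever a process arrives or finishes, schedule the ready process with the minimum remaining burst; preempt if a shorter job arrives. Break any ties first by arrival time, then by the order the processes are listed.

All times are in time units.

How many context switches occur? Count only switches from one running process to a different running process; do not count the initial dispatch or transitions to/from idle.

Schedule: | J2 0-2 | J4 2-4 | J1 4-8 | J3 8-13 | J5 13-20 | J6 20-28 |
Completion: J1=8  J2=2  J3=13  J4=4  J5=20  J6=28

5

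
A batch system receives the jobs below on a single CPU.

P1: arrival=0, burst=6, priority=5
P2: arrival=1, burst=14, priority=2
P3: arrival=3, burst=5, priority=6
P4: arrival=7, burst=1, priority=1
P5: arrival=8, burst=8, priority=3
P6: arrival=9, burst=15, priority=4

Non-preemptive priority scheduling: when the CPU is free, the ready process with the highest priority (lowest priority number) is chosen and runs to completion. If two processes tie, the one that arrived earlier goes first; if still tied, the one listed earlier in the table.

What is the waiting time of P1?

Gantt: | P1 0-6 | P2 6-20 | P4 20-21 | P5 21-29 | P6 29-44 | P3 44-49 |
Completion: P1=6  P2=20  P3=49  P4=21  P5=29  P6=44
Turnaround (C−A): P1=6  P2=19  P3=46  P4=14  P5=21  P6=35
Waiting(P1) = turnaround − burst = 6 − 6 = 0

0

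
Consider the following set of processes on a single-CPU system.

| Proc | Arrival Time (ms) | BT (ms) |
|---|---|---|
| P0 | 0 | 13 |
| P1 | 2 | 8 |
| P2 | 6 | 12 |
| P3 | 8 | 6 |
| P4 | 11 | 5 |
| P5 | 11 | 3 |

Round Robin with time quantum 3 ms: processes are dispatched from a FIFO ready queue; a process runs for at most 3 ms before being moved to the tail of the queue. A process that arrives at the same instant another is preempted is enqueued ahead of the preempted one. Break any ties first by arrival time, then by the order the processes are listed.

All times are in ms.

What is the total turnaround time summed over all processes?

187

Gantt: | P0 0-3 | P1 3-6 | P0 6-9 | P2 9-12 | P1 12-15 | P3 15-18 | P0 18-21 | P4 21-24 | P5 24-27 | P2 27-30 | P1 30-32 | P3 32-35 | P0 35-38 | P4 38-40 | P2 40-43 | P0 43-44 | P2 44-47 |
Completion: P0=44  P1=32  P2=47  P3=35  P4=40  P5=27
Turnaround (C−A): P0=44  P1=30  P2=41  P3=27  P4=29  P5=16
Turnaround = completion − arrival: P0=44, P1=30, P2=41, P3=27, P4=29, P5=16
Total turnaround = 44 + 30 + 41 + 27 + 29 + 16 = 187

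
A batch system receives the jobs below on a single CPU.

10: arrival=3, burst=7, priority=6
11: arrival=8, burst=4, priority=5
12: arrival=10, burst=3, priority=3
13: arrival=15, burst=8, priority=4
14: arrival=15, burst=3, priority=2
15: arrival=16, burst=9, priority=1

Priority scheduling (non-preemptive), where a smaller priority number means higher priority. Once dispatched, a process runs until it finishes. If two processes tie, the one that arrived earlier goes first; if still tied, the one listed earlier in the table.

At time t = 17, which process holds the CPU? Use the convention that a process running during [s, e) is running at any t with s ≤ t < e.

Gantt: | idle 0-3 | 10 3-10 | 12 10-13 | 11 13-17 | 15 17-26 | 14 26-29 | 13 29-37 |
Completion: 10=10  11=17  12=13  13=37  14=29  15=26
Turnaround (C−A): 10=7  11=9  12=3  13=22  14=14  15=10

15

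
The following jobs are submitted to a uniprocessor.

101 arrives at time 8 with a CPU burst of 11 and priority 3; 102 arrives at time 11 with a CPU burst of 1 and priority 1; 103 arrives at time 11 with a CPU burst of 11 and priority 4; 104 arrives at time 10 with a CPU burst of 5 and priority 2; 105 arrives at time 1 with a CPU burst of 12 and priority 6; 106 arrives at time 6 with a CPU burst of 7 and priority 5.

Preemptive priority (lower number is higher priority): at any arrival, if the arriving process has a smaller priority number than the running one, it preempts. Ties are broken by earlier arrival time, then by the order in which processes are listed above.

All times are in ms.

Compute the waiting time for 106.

Schedule: | idle 0-1 | 105 1-6 | 106 6-8 | 101 8-10 | 104 10-11 | 102 11-12 | 104 12-16 | 101 16-25 | 103 25-36 | 106 36-41 | 105 41-48 |
Completion: 101=25  102=12  103=36  104=16  105=48  106=41
Turnaround (C−A): 101=17  102=1  103=25  104=6  105=47  106=35
Waiting(106) = turnaround − burst = 35 − 7 = 28

28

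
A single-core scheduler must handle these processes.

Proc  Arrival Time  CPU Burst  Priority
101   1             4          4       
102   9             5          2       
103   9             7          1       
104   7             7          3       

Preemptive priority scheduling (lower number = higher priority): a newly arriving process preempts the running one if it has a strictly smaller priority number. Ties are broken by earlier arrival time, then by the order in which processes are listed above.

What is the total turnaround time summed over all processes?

Timeline: | idle 0-1 | 101 1-5 | idle 5-7 | 104 7-9 | 103 9-16 | 102 16-21 | 104 21-26 |
Completion: 101=5  102=21  103=16  104=26
Turnaround = completion − arrival: 101=4, 102=12, 103=7, 104=19
Total turnaround = 4 + 12 + 7 + 19 = 42

42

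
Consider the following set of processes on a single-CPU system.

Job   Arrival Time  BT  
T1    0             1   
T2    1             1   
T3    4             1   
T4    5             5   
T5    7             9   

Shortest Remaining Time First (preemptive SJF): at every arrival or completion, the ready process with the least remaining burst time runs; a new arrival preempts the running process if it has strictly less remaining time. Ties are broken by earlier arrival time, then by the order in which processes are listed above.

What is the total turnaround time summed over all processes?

Timeline: | T1 0-1 | T2 1-2 | idle 2-4 | T3 4-5 | T4 5-10 | T5 10-19 |
Completion: T1=1  T2=2  T3=5  T4=10  T5=19
Turnaround (C−A): T1=1  T2=1  T3=1  T4=5  T5=12
Turnaround = completion − arrival: T1=1, T2=1, T3=1, T4=5, T5=12
Total turnaround = 1 + 1 + 1 + 5 + 12 = 20

20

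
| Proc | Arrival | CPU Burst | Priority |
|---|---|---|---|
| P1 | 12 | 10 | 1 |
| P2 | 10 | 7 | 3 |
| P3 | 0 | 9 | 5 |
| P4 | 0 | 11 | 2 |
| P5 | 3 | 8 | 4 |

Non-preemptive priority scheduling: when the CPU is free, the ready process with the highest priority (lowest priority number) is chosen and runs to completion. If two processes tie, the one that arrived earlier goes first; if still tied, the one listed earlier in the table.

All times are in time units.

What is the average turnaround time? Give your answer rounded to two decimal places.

Gantt: | P4 0-11 | P2 11-18 | P1 18-28 | P5 28-36 | P3 36-45 |
Completion: P1=28  P2=18  P3=45  P4=11  P5=36
Turnaround times: P1=16, P2=8, P3=45, P4=11, P5=33
Average turnaround = (16+8+45+11+33) / 5 = 113/5 = 22.60

22.60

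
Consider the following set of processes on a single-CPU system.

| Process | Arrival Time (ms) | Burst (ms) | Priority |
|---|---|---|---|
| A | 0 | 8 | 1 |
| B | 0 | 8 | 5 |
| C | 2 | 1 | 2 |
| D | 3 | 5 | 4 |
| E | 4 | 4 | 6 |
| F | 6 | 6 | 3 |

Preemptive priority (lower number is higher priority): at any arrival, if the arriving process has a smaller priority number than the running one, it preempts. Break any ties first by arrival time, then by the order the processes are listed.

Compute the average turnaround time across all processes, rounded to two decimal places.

Schedule: | A 0-8 | C 8-9 | F 9-15 | D 15-20 | B 20-28 | E 28-32 |
Completion: A=8  B=28  C=9  D=20  E=32  F=15
Turnaround (C−A): A=8  B=28  C=7  D=17  E=28  F=9
Turnaround times: A=8, B=28, C=7, D=17, E=28, F=9
Average turnaround = (8+28+7+17+28+9) / 6 = 97/6 = 16.17

16.17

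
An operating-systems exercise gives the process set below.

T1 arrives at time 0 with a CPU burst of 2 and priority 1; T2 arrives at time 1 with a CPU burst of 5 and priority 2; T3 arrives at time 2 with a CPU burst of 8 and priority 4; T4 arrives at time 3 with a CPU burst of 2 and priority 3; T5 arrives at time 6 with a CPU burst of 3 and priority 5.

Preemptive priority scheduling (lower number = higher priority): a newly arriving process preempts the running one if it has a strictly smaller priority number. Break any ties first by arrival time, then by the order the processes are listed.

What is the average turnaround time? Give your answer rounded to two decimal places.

Gantt: | T1 0-2 | T2 2-7 | T4 7-9 | T3 9-17 | T5 17-20 |
Completion: T1=2  T2=7  T3=17  T4=9  T5=20
Turnaround (C−A): T1=2  T2=6  T3=15  T4=6  T5=14
Turnaround times: T1=2, T2=6, T3=15, T4=6, T5=14
Average turnaround = (2+6+15+6+14) / 5 = 43/5 = 8.60

8.60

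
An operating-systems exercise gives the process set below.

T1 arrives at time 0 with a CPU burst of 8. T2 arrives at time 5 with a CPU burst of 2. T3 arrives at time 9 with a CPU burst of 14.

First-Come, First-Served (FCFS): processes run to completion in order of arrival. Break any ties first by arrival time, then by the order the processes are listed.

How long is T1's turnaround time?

8

Timeline: | T1 0-8 | T2 8-10 | T3 10-24 |
Completion: T1=8  T2=10  T3=24
Turnaround (C−A): T1=8  T2=5  T3=15
Turnaround(T1) = completion − arrival = 8 − 0 = 8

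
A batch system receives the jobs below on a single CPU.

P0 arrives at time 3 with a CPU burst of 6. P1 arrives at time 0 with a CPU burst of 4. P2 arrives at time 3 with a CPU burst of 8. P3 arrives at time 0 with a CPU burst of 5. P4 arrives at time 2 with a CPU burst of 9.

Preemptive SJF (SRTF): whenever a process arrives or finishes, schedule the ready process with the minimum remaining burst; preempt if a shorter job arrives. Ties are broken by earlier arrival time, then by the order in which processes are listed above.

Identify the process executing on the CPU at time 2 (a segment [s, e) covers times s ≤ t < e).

P1

Schedule: | P1 0-4 | P3 4-9 | P0 9-15 | P2 15-23 | P4 23-32 |
Completion: P0=15  P1=4  P2=23  P3=9  P4=32
Turnaround (C−A): P0=12  P1=4  P2=20  P3=9  P4=30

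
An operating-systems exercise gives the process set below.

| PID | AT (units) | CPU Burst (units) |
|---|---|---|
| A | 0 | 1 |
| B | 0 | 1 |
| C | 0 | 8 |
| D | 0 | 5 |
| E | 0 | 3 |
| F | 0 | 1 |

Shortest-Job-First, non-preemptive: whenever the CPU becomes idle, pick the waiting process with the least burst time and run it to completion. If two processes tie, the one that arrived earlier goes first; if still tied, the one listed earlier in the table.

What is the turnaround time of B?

Schedule: | A 0-1 | B 1-2 | F 2-3 | E 3-6 | D 6-11 | C 11-19 |
Completion: A=1  B=2  C=19  D=11  E=6  F=3
Turnaround (C−A): A=1  B=2  C=19  D=11  E=6  F=3
Turnaround(B) = completion − arrival = 2 − 0 = 2

2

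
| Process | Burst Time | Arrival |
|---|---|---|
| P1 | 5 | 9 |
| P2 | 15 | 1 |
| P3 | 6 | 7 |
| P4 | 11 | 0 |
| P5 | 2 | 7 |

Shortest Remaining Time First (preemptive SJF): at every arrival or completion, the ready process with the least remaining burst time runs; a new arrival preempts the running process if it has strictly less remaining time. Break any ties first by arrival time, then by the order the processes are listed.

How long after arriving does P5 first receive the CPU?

Gantt: | P4 0-7 | P5 7-9 | P4 9-13 | P1 13-18 | P3 18-24 | P2 24-39 |
Completion: P1=18  P2=39  P3=24  P4=13  P5=9
Turnaround (C−A): P1=9  P2=38  P3=17  P4=13  P5=2
Response(P5) = first start − arrival = 7 − 7 = 0

0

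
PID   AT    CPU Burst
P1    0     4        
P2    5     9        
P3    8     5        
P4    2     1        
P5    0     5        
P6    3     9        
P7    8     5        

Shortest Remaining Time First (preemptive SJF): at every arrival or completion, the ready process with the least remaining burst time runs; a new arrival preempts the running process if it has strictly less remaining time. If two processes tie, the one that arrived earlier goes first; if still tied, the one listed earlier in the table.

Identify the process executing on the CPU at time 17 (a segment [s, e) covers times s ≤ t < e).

Timeline: | P1 0-2 | P4 2-3 | P1 3-5 | P5 5-10 | P3 10-15 | P7 15-20 | P6 20-29 | P2 29-38 |
Completion: P1=5  P2=38  P3=15  P4=3  P5=10  P6=29  P7=20
Turnaround (C−A): P1=5  P2=33  P3=7  P4=1  P5=10  P6=26  P7=12

P7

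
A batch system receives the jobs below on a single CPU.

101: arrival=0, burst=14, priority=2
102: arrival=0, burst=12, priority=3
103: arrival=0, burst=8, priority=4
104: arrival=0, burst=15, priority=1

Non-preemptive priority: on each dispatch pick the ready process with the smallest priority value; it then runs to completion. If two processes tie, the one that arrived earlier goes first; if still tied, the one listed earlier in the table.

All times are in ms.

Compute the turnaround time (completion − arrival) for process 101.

Gantt: | 104 0-15 | 101 15-29 | 102 29-41 | 103 41-49 |
Completion: 101=29  102=41  103=49  104=15
Turnaround (C−A): 101=29  102=41  103=49  104=15
Turnaround(101) = completion − arrival = 29 − 0 = 29

29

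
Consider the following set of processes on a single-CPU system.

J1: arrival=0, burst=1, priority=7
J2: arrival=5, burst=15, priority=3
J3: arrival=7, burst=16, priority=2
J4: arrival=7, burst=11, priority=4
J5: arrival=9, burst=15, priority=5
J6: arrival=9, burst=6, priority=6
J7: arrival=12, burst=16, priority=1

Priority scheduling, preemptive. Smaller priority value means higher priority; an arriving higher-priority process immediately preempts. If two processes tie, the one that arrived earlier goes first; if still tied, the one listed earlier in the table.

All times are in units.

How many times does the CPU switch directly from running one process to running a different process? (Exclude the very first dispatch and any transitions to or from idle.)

Gantt: | J1 0-1 | idle 1-5 | J2 5-7 | J3 7-12 | J7 12-28 | J3 28-39 | J2 39-52 | J4 52-63 | J5 63-78 | J6 78-84 |
Completion: J1=1  J2=52  J3=39  J4=63  J5=78  J6=84  J7=28
Turnaround (C−A): J1=1  J2=47  J3=32  J4=56  J5=69  J6=75  J7=16

7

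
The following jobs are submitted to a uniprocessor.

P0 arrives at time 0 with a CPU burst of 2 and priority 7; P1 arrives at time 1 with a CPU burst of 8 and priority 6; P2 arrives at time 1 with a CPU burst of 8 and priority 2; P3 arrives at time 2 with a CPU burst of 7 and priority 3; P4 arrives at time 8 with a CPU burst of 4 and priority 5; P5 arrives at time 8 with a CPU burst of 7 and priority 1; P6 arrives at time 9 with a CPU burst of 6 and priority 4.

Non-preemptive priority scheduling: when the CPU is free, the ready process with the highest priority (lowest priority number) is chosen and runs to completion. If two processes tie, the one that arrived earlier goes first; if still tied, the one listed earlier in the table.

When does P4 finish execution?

Schedule: | P0 0-2 | P2 2-10 | P5 10-17 | P3 17-24 | P6 24-30 | P4 30-34 | P1 34-42 |
Completion: P0=2  P1=42  P2=10  P3=24  P4=34  P5=17  P6=30
Turnaround (C−A): P0=2  P1=41  P2=9  P3=22  P4=26  P5=9  P6=21

34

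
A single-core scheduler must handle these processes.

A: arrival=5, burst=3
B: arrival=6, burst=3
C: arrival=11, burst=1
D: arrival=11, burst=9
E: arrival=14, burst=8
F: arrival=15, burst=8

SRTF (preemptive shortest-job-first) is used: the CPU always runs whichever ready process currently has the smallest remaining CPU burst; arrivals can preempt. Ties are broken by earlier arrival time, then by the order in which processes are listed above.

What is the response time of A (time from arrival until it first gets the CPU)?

Schedule: | idle 0-5 | A 5-8 | B 8-11 | C 11-12 | D 12-21 | E 21-29 | F 29-37 |
Completion: A=8  B=11  C=12  D=21  E=29  F=37
Turnaround (C−A): A=3  B=5  C=1  D=10  E=15  F=22
Response(A) = first start − arrival = 5 − 5 = 0

0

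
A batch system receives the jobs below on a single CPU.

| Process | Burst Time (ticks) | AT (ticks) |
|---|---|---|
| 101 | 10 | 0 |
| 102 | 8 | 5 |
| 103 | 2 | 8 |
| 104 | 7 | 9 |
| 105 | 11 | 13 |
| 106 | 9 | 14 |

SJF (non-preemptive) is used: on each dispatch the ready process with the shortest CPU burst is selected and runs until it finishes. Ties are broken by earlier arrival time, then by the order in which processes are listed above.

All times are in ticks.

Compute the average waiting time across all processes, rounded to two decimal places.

9.17

Timeline: | 101 0-10 | 103 10-12 | 104 12-19 | 102 19-27 | 106 27-36 | 105 36-47 |
Completion: 101=10  102=27  103=12  104=19  105=47  106=36
Waiting times: 101=0, 102=14, 103=2, 104=3, 105=23, 106=13
Average waiting = (0+14+2+3+23+13) / 6 = 55/6 = 9.17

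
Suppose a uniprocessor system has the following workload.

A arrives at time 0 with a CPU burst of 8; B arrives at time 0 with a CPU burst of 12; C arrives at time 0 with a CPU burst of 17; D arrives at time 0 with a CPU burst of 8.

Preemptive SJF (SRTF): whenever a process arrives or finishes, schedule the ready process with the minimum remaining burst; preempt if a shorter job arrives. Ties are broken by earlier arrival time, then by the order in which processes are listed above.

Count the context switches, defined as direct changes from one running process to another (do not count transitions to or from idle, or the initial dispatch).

Schedule: | A 0-8 | D 8-16 | B 16-28 | C 28-45 |
Completion: A=8  B=28  C=45  D=16
Turnaround (C−A): A=8  B=28  C=45  D=16

3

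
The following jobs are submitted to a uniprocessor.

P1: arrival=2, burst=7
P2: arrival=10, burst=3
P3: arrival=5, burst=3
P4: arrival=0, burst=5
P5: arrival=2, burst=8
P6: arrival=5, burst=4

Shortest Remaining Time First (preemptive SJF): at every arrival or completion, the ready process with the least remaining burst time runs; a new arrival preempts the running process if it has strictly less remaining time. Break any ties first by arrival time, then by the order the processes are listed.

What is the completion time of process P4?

5

Schedule: | P4 0-5 | P3 5-8 | P6 8-12 | P2 12-15 | P1 15-22 | P5 22-30 |
Completion: P1=22  P2=15  P3=8  P4=5  P5=30  P6=12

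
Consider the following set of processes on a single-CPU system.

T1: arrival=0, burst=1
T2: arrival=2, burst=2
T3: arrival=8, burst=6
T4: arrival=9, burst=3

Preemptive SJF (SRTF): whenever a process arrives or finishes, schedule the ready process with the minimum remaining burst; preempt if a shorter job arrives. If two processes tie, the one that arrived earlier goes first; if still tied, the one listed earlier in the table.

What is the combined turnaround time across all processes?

Timeline: | T1 0-1 | idle 1-2 | T2 2-4 | idle 4-8 | T3 8-9 | T4 9-12 | T3 12-17 |
Completion: T1=1  T2=4  T3=17  T4=12
Turnaround (C−A): T1=1  T2=2  T3=9  T4=3
Turnaround = completion − arrival: T1=1, T2=2, T3=9, T4=3
Total turnaround = 1 + 2 + 9 + 3 = 15

15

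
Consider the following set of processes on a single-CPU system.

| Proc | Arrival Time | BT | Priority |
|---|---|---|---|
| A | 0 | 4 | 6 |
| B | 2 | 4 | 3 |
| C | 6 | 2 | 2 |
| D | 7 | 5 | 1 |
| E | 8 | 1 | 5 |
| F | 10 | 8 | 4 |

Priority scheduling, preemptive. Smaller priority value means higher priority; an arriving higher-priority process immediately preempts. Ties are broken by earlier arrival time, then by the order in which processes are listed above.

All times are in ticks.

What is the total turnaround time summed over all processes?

65

Gantt: | A 0-2 | B 2-6 | C 6-7 | D 7-12 | C 12-13 | F 13-21 | E 21-22 | A 22-24 |
Completion: A=24  B=6  C=13  D=12  E=22  F=21
Turnaround (C−A): A=24  B=4  C=7  D=5  E=14  F=11
Turnaround = completion − arrival: A=24, B=4, C=7, D=5, E=14, F=11
Total turnaround = 24 + 4 + 7 + 5 + 14 + 11 = 65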